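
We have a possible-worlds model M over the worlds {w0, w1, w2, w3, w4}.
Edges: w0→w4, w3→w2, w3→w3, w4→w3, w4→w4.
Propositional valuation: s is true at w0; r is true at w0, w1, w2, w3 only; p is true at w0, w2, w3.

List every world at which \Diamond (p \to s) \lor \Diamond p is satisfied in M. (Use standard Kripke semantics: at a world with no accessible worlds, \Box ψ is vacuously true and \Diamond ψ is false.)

w0, w3, w4

Let φ = \Diamond (p \to s) \lor \Diamond p. Evaluate φ at each world:
  w0 (successors {w4}): φ is true.
  w1 (successors ∅): φ is false.
  w2 (successors ∅): φ is false.
  w3 (successors {w2, w3}): φ is true.
  w4 (successors {w3, w4}): φ is true.
For instance, at w0:
  At w0: \Diamond (p \to s) is true, \Diamond p is false, so \Diamond (p \to s) \lor \Diamond p is true.
    At w0: \Diamond (p \to s) requires p \to s at some successor in {w4}.
      p \to s holds at w4, so \Diamond (p \to s) is true at w0.
    At w0: \Diamond p requires p at some successor in {w4}.
      At w4: p is false.
    So \Diamond p is false at w0.
Satisfying worlds: {w0, w3, w4}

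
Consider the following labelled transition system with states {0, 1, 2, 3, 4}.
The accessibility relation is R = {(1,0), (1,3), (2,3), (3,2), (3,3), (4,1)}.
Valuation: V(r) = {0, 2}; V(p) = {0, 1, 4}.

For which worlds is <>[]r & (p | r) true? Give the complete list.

Let φ = <>[]r & (p | r). Evaluate φ at each world:
  0 (successors ∅): φ is false.
  1 (successors {0, 3}): φ is true.
  2 (successors {3}): φ is false.
  3 (successors {2, 3}): φ is false.
  4 (successors {1}): φ is false.
For instance, at 3:
  At 3: <>[]r is false, p | r is false, so <>[]r & (p | r) is false.
    At 3: <>[]r requires []r at some successor in {2, 3}.
      At 2: []r is false.
      At 3: []r is false.
    So <>[]r is false at 3.
Satisfying worlds: {1}

1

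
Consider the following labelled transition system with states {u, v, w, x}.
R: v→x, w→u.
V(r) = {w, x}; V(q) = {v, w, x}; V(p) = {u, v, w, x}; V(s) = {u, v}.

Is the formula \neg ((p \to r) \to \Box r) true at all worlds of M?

No

Let φ = \neg ((p \to r) \to \Box r). Evaluate φ at each world:
  u (successors ∅): φ is false.
  v (successors {x}): φ is false.
  w (successors {u}): φ is true.
  x (successors ∅): φ is false.
Detail at u (counterexample):
  At u: (p \to r) \to \Box r is true, so \neg ((p \to r) \to \Box r) is false.
    At u: p \to r is false, \Box r is true, so (p \to r) \to \Box r is true.
      At u: no accessible worlds, so \Box r holds vacuously.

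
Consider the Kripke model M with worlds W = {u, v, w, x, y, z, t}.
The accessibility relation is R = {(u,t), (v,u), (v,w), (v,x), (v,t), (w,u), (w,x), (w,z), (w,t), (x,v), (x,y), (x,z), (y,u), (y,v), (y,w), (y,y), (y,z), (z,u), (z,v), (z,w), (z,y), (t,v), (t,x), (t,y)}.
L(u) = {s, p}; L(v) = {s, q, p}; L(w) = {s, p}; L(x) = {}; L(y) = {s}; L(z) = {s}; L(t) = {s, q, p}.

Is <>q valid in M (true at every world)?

Let φ = <>q. Evaluate φ at each world:
  u (successors {t}): φ is true.
  v (successors {u, w, x, t}): φ is true.
  w (successors {u, x, z, t}): φ is true.
  x (successors {v, y, z}): φ is true.
  y (successors {u, v, w, y, z}): φ is true.
  z (successors {u, v, w, y}): φ is true.
  t (successors {v, x, y}): φ is true.
For instance, at x:
  At x: <>q requires q at some successor in {v, y, z}.
    q holds at v, so <>q is true at x.

Yes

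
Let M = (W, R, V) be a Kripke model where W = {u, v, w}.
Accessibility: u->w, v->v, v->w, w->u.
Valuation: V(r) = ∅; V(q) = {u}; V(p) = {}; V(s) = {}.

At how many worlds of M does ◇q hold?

1

Let φ = ◇q. Evaluate φ at each world:
  u (successors {w}): φ is false.
  v (successors {v, w}): φ is false.
  w (successors {u}): φ is true.
For instance, at w:
  At w: ◇q requires q at some successor in {u}.
    q holds at u, so ◇q is true at w.
Satisfying worlds: {w}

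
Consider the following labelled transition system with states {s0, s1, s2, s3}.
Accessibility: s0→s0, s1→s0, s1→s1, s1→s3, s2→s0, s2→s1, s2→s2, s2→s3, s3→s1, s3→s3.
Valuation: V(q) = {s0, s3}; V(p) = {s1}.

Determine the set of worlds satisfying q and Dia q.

Let φ = q and Dia q. Evaluate φ at each world:
  s0 (successors {s0}): φ is true.
  s1 (successors {s0, s1, s3}): φ is false.
  s2 (successors {s0, s1, s2, s3}): φ is false.
  s3 (successors {s1, s3}): φ is true.
For instance, at s2:
  At s2: q is false, Dia q is true, so q and Dia q is false.
    At s2: Dia q requires q at some successor in {s0, s1, s2, s3}.
      q holds at s0, so Dia q is true at s2.
Satisfying worlds: {s0, s3}

s0, s3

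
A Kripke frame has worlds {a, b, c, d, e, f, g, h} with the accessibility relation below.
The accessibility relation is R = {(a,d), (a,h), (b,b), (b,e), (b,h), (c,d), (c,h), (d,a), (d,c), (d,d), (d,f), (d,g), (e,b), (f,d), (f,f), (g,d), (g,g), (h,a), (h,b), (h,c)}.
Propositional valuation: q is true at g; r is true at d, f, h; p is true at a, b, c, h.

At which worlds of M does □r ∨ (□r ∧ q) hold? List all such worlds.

a, c, f

Recall that □ψ holds at a world iff ψ holds at every accessible world, and ◇ψ holds iff ψ holds at some accessible world.
Let φ = □r ∨ (□r ∧ q). Evaluate φ at each world:
  a (successors {d, h}): φ is true.
  b (successors {b, e, h}): φ is false.
  c (successors {d, h}): φ is true.
  d (successors {a, c, d, f, g}): φ is false.
  e (successors {b}): φ is false.
  f (successors {d, f}): φ is true.
  g (successors {d, g}): φ is false.
  h (successors {a, b, c}): φ is false.
For instance, at c:
  At c: □r is true, □r ∧ q is false, so □r ∨ (□r ∧ q) is true.
    At c: □r requires r at every successor {d, h}.
      At d: r is true.
      At h: r is true.
    So □r is true at c.
    At c: □r is true, q is false, so □r ∧ q is false.
      At c: □r requires r at every successor {d, h}.
        At d: r is true.
        At h: r is true.
      So □r is true at c.
Satisfying worlds: {a, c, f}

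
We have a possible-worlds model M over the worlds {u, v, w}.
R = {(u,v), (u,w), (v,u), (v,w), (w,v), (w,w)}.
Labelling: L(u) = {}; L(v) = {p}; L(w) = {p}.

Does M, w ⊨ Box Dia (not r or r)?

At w: Box Dia (not r or r) requires Dia (not r or r) at every successor {v, w}.
    At v: Dia (not r or r) requires not r or r at some successor in {u, w}.
      not r or r holds at u, so Dia (not r or r) is true at v.
    At w: Dia (not r or r) requires not r or r at some successor in {v, w}.
      not r or r holds at v, so Dia (not r or r) is true at w.
So Box Dia (not r or r) is true at w.

Yes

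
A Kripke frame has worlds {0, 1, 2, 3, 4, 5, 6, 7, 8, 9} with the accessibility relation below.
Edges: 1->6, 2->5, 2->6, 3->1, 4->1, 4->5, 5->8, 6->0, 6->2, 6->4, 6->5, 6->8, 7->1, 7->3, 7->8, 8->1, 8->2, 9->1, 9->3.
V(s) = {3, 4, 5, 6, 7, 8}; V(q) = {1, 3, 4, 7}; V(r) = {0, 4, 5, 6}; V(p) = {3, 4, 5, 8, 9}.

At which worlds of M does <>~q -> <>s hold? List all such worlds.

0, 1, 2, 3, 4, 5, 6, 7, 9

Let φ = <>~q -> <>s. Evaluate φ at each world:
  0 (successors ∅): φ is true.
  1 (successors {6}): φ is true.
  2 (successors {5, 6}): φ is true.
  3 (successors {1}): φ is true.
  4 (successors {1, 5}): φ is true.
  5 (successors {8}): φ is true.
  6 (successors {0, 2, 4, 5, 8}): φ is true.
  7 (successors {1, 3, 8}): φ is true.
  8 (successors {1, 2}): φ is false.
  9 (successors {1, 3}): φ is true.
For instance, at 3:
  At 3: <>~q is false, <>s is false, so <>~q -> <>s is true.
    At 3: <>~q requires ~q at some successor in {1}.
      At 1: ~q is false.
    So <>~q is false at 3.
    At 3: <>s requires s at some successor in {1}.
      At 1: s is false.
    So <>s is false at 3.
Satisfying worlds: {0, 1, 2, 3, 4, 5, 6, 7, 9}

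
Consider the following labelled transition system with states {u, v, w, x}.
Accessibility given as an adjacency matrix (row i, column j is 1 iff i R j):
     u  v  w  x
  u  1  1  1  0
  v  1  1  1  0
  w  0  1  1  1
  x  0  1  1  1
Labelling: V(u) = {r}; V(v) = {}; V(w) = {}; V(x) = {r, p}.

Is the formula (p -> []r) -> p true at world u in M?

No

At u: p -> []r is true, p is false, so (p -> []r) -> p is false.
  At u: p is false, []r is false, so p -> []r is true.
    At u: []r requires r at every successor {u, v, w}.
      r fails at v, so []r is false at u.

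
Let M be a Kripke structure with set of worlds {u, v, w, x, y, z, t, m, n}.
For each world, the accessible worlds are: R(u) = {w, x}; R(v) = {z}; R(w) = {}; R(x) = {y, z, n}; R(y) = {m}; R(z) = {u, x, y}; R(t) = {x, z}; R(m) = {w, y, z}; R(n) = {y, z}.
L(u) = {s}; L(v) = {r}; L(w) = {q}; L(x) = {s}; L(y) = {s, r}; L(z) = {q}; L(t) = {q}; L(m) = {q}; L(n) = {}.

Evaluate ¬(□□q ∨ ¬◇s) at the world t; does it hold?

At t: □□q ∨ ¬◇s is false, so ¬(□□q ∨ ¬◇s) is true.
  At t: □□q is false, ¬◇s is false, so □□q ∨ ¬◇s is false.
    At t: □□q requires □q at every successor {x, z}.
      □q fails at x, so □□q is false at t.
    At t: ◇s is true, so ¬◇s is false.
      At t: ◇s requires s at some successor in {x, z}.
        s holds at x, so ◇s is true at t.

Yes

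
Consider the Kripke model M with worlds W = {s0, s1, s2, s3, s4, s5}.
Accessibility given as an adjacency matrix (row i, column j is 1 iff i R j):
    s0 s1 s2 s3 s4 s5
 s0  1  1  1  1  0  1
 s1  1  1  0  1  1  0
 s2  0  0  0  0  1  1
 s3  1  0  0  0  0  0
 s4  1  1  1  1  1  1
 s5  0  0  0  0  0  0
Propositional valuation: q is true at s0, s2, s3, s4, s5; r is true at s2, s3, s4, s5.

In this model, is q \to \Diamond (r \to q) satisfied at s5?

No

At s5: q is true, \Diamond (r \to q) is false, so q \to \Diamond (r \to q) is false.
  At s5: no accessible worlds, so \Diamond (r \to q) is false.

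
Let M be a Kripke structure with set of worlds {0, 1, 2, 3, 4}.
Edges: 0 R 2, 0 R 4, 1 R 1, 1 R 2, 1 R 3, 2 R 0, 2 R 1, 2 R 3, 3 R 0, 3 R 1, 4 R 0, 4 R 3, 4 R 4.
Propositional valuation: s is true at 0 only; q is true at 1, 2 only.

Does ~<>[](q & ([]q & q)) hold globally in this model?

Recall that []ψ holds at a world iff ψ holds at every accessible world, and <>ψ holds iff ψ holds at some accessible world.
Let φ = ~<>[](q & ([]q & q)). Evaluate φ at each world:
  0 (successors {2, 4}): φ is true.
  1 (successors {1, 2, 3}): φ is true.
  2 (successors {0, 1, 3}): φ is true.
  3 (successors {0, 1}): φ is true.
  4 (successors {0, 3, 4}): φ is true.
For instance, at 4:
  At 4: <>[](q & ([]q & q)) is false, so ~<>[](q & ([]q & q)) is true.
    At 4: <>[](q & ([]q & q)) requires [](q & ([]q & q)) at some successor in {0, 3, 4}.
      At 0: [](q & ([]q & q)) is false.
      At 3: [](q & ([]q & q)) is false.
      At 4: [](q & ([]q & q)) is false.
    So <>[](q & ([]q & q)) is false at 4.

Yes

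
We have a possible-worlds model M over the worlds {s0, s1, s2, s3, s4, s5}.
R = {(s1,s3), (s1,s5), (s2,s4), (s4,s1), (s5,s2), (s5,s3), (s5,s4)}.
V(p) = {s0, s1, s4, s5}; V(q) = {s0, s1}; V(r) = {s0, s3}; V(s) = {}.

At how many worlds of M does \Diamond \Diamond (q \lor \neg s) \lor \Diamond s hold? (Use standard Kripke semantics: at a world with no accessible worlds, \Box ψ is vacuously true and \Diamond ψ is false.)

Let φ = \Diamond \Diamond (q \lor \neg s) \lor \Diamond s. Evaluate φ at each world:
  s0 (successors ∅): φ is false.
  s1 (successors {s3, s5}): φ is true.
  s2 (successors {s4}): φ is true.
  s3 (successors ∅): φ is false.
  s4 (successors {s1}): φ is true.
  s5 (successors {s2, s3, s4}): φ is true.
For instance, at s4:
  At s4: \Diamond \Diamond (q \lor \neg s) is true, \Diamond s is false, so \Diamond \Diamond (q \lor \neg s) \lor \Diamond s is true.
    At s4: \Diamond \Diamond (q \lor \neg s) requires \Diamond (q \lor \neg s) at some successor in {s1}.
      \Diamond (q \lor \neg s) holds at s1, so \Diamond \Diamond (q \lor \neg s) is true at s4.
    At s4: \Diamond s requires s at some successor in {s1}.
      At s1: s is false.
    So \Diamond s is false at s4.
Satisfying worlds: {s1, s2, s4, s5}

4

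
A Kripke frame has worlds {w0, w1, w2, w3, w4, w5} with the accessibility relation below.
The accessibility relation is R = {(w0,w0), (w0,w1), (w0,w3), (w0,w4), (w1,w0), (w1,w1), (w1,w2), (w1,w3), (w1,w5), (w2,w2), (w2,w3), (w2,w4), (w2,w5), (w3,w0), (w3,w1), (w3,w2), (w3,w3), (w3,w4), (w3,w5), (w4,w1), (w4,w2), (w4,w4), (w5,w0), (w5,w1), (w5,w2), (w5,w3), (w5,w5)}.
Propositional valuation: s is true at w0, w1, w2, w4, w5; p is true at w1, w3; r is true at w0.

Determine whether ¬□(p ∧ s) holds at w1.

Yes

At w1: □(p ∧ s) is false, so ¬□(p ∧ s) is true.
  At w1: □(p ∧ s) requires p ∧ s at every successor {w0, w1, w2, w3, w5}.
    p ∧ s fails at w0, so □(p ∧ s) is false at w1.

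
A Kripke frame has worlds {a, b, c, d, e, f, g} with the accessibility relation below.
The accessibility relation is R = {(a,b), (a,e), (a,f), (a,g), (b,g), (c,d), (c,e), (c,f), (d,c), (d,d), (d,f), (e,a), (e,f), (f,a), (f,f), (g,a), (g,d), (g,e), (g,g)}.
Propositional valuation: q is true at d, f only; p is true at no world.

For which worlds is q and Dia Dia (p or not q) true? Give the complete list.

Let φ = q and Dia Dia (p or not q). Evaluate φ at each world:
  a (successors {b, e, f, g}): φ is false.
  b (successors {g}): φ is false.
  c (successors {d, e, f}): φ is false.
  d (successors {c, d, f}): φ is true.
  e (successors {a, f}): φ is false.
  f (successors {a, f}): φ is true.
  g (successors {a, d, e, g}): φ is false.
For instance, at g:
  At g: q is false, Dia Dia (p or not q) is true, so q and Dia Dia (p or not q) is false.
    At g: Dia Dia (p or not q) requires Dia (p or not q) at some successor in {a, d, e, g}.
      Dia (p or not q) holds at a, so Dia Dia (p or not q) is true at g.
Satisfying worlds: {d, f}

d, f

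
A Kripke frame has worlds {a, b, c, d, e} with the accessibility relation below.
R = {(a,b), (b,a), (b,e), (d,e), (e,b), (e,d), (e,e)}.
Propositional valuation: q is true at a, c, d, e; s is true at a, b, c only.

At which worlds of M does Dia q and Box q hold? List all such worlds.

b, d

Let φ = Dia q and Box q. Evaluate φ at each world:
  a (successors {b}): φ is false.
  b (successors {a, e}): φ is true.
  c (successors ∅): φ is false.
  d (successors {e}): φ is true.
  e (successors {b, d, e}): φ is false.
For instance, at e:
  At e: Dia q is true, Box q is false, so Dia q and Box q is false.
    At e: Dia q requires q at some successor in {b, d, e}.
      q holds at d, so Dia q is true at e.
    At e: Box q requires q at every successor {b, d, e}.
      q fails at b, so Box q is false at e.
Satisfying worlds: {b, d}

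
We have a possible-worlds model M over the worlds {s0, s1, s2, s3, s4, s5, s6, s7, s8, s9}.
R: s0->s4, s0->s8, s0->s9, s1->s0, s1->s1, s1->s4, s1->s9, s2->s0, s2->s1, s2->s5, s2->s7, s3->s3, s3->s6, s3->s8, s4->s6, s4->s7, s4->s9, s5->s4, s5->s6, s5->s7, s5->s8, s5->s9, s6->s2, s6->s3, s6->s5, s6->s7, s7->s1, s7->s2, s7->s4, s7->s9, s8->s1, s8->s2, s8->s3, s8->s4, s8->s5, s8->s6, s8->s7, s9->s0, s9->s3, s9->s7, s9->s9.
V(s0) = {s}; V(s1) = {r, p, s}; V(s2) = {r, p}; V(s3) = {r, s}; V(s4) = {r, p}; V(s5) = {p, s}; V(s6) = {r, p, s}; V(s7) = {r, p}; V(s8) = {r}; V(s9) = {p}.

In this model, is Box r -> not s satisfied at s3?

No

Recall that Box ψ holds at a world iff ψ holds at every accessible world, and Dia ψ holds iff ψ holds at some accessible world.
At s3: Box r is true, not s is false, so Box r -> not s is false.
  At s3: Box r requires r at every successor {s3, s6, s8}.
    At s3: r is true.
    At s6: r is true.
    At s8: r is true.
  So Box r is true at s3.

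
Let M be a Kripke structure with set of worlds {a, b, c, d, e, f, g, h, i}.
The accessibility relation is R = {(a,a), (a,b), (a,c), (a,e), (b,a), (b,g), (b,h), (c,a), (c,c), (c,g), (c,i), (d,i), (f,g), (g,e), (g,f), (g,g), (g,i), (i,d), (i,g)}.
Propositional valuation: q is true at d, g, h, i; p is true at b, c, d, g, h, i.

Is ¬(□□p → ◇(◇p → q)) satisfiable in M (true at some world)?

Yes

Let φ = ¬(□□p → ◇(◇p → q)). Evaluate φ at each world:
  a (successors {a, b, c, e}): φ is false.
  b (successors {a, g, h}): φ is false.
  c (successors {a, c, g, i}): φ is false.
  d (successors {i}): φ is false.
  e (successors ∅): φ is true.
  f (successors {g}): φ is false.
  g (successors {e, f, g, i}): φ is false.
  h (successors ∅): φ is true.
  i (successors {d, g}): φ is false.
Detail at e (witness):
  At e: □□p → ◇(◇p → q) is false, so ¬(□□p → ◇(◇p → q)) is true.
    At e: □□p is true, ◇(◇p → q) is false, so □□p → ◇(◇p → q) is false.
      At e: no accessible worlds, so □□p holds vacuously.
      At e: no accessible worlds, so ◇(◇p → q) is false.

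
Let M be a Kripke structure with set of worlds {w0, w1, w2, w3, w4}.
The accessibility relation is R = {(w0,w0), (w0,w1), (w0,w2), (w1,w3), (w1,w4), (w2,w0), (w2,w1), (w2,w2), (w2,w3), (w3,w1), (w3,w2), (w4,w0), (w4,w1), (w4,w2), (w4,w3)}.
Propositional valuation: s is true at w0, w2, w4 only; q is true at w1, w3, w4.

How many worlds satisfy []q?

Let φ = []q. Evaluate φ at each world:
  w0 (successors {w0, w1, w2}): φ is false.
  w1 (successors {w3, w4}): φ is true.
  w2 (successors {w0, w1, w2, w3}): φ is false.
  w3 (successors {w1, w2}): φ is false.
  w4 (successors {w0, w1, w2, w3}): φ is false.
For instance, at w3:
  At w3: []q requires q at every successor {w1, w2}.
    q fails at w2, so []q is false at w3.
Satisfying worlds: {w1}

1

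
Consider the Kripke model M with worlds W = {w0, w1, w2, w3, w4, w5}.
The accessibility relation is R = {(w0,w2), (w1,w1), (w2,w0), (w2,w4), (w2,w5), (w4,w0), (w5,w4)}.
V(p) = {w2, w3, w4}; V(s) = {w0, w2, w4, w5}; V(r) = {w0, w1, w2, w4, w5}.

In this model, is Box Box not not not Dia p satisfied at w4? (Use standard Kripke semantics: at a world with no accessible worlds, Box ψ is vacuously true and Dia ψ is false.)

No

Recall that Box ψ holds at a world iff ψ holds at every accessible world, and Dia ψ holds iff ψ holds at some accessible world.
At w4: Box Box not not not Dia p requires Box not not not Dia p at every successor {w0}.
  Box not not not Dia p fails at w0, so Box Box not not not Dia p is false at w4.
    At w0: Box not not not Dia p requires not not not Dia p at every successor {w2}.
      not not not Dia p fails at w2, so Box not not not Dia p is false at w0.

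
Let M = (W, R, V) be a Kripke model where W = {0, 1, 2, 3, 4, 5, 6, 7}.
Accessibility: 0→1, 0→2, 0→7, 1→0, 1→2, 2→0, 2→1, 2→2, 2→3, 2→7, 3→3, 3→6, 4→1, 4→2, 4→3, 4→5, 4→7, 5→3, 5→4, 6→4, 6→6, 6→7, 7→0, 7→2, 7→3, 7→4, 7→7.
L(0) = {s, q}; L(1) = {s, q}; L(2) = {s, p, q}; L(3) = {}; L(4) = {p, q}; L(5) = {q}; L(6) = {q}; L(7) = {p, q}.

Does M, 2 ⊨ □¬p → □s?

Yes

At 2: □¬p is false, □s is false, so □¬p → □s is true.
  At 2: □¬p requires ¬p at every successor {0, 1, 2, 3, 7}.
    ¬p fails at 2, so □¬p is false at 2.
  At 2: □s requires s at every successor {0, 1, 2, 3, 7}.
    s fails at 3, so □s is false at 2.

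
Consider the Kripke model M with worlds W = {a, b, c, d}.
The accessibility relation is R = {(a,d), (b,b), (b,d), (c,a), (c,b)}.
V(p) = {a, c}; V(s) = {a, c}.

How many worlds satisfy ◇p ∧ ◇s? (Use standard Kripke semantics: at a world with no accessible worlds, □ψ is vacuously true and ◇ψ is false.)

1

Let φ = ◇p ∧ ◇s. Evaluate φ at each world:
  a (successors {d}): φ is false.
  b (successors {b, d}): φ is false.
  c (successors {a, b}): φ is true.
  d (successors ∅): φ is false.
For instance, at c:
  At c: ◇p is true, ◇s is true, so ◇p ∧ ◇s is true.
    At c: ◇p requires p at some successor in {a, b}.
      p holds at a, so ◇p is true at c.
    At c: ◇s requires s at some successor in {a, b}.
      s holds at a, so ◇s is true at c.
Satisfying worlds: {c}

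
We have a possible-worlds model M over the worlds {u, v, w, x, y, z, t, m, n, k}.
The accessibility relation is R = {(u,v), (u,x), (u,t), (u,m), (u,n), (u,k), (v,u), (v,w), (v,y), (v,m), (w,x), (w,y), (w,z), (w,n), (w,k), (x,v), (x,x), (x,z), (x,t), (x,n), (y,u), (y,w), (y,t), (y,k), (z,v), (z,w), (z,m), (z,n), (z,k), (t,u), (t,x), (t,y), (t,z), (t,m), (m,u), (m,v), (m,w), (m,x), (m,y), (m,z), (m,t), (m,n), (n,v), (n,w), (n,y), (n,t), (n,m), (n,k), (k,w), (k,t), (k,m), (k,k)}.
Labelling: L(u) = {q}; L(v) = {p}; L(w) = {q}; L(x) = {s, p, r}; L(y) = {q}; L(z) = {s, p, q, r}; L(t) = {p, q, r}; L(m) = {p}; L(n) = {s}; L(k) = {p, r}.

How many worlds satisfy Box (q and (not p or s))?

0

Let φ = Box (q and (not p or s)). Evaluate φ at each world:
  u (successors {v, x, t, m, n, k}): φ is false.
  v (successors {u, w, y, m}): φ is false.
  w (successors {x, y, z, n, k}): φ is false.
  x (successors {v, x, z, t, n}): φ is false.
  y (successors {u, w, t, k}): φ is false.
  z (successors {v, w, m, n, k}): φ is false.
  t (successors {u, x, y, z, m}): φ is false.
  m (successors {u, v, w, x, y, z, t, n}): φ is false.
  n (successors {v, w, y, t, m, k}): φ is false.
  k (successors {w, t, m, k}): φ is false.
For instance, at u:
  At u: Box (q and (not p or s)) requires q and (not p or s) at every successor {v, x, t, m, n, k}.
    q and (not p or s) fails at v, so Box (q and (not p or s)) is false at u.
Satisfying worlds: none.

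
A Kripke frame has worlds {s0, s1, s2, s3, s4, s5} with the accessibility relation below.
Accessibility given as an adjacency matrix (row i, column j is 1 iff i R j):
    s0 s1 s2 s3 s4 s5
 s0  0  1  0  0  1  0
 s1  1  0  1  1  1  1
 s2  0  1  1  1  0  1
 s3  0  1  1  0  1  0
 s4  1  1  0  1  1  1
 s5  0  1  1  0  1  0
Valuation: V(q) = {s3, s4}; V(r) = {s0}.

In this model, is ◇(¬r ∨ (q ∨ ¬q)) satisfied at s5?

Recall that ◇ψ holds at a world iff ψ holds at some accessible world.
At s5: ◇(¬r ∨ (q ∨ ¬q)) requires ¬r ∨ (q ∨ ¬q) at some successor in {s1, s2, s4}.
  ¬r ∨ (q ∨ ¬q) holds at s1, so ◇(¬r ∨ (q ∨ ¬q)) is true at s5.

Yes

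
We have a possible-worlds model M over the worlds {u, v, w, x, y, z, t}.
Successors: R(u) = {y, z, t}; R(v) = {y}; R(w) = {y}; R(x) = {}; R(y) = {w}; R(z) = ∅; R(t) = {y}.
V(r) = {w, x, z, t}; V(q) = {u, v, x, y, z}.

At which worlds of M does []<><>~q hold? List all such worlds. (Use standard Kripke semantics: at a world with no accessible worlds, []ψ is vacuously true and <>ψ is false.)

Recall that []ψ holds at a world iff ψ holds at every accessible world, and <>ψ holds iff ψ holds at some accessible world.
Let φ = []<><>~q. Evaluate φ at each world:
  u (successors {y, z, t}): φ is false.
  v (successors {y}): φ is false.
  w (successors {y}): φ is false.
  x (successors ∅): φ is true.
  y (successors {w}): φ is true.
  z (successors ∅): φ is true.
  t (successors {y}): φ is false.
For instance, at v:
  At v: []<><>~q requires <><>~q at every successor {y}.
    <><>~q fails at y, so []<><>~q is false at v.
      At y: <><>~q requires <>~q at some successor in {w}.
        At w: <>~q is false.
      So <><>~q is false at y.
Satisfying worlds: {x, y, z}

x, y, z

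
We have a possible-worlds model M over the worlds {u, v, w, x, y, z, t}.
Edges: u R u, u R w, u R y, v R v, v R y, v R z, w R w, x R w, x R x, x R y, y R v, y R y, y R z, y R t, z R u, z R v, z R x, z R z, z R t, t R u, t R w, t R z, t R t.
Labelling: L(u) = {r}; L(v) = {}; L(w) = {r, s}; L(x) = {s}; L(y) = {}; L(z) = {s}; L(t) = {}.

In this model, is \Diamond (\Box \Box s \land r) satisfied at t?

Yes

At t: \Diamond (\Box \Box s \land r) requires \Box \Box s \land r at some successor in {u, w, z, t}.
  \Box \Box s \land r holds at w, so \Diamond (\Box \Box s \land r) is true at t.
    At w: \Box \Box s is true, r is true, so \Box \Box s \land r is true.
      At w: \Box \Box s requires \Box s at every successor {w}.
        At w: \Box s is true.
      So \Box \Box s is true at w.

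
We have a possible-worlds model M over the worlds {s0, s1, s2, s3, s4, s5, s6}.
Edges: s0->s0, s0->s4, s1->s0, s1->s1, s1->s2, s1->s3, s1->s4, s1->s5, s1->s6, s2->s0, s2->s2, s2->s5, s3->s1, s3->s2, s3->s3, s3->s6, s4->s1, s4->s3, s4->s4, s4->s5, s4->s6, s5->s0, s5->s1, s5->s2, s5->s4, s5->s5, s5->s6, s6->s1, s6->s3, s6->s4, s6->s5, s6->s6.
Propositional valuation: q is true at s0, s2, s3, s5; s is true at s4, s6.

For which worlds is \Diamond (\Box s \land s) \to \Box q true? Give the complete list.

s0, s1, s2, s3, s4, s5, s6

Let φ = \Diamond (\Box s \land s) \to \Box q. Evaluate φ at each world:
  s0 (successors {s0, s4}): φ is true.
  s1 (successors {s0, s1, s2, s3, s4, s5, s6}): φ is true.
  s2 (successors {s0, s2, s5}): φ is true.
  s3 (successors {s1, s2, s3, s6}): φ is true.
  s4 (successors {s1, s3, s4, s5, s6}): φ is true.
  s5 (successors {s0, s1, s2, s4, s5, s6}): φ is true.
  s6 (successors {s1, s3, s4, s5, s6}): φ is true.
For instance, at s5:
  At s5: \Diamond (\Box s \land s) is false, \Box q is false, so \Diamond (\Box s \land s) \to \Box q is true.
    At s5: \Diamond (\Box s \land s) requires \Box s \land s at some successor in {s0, s1, s2, s4, s5, s6}.
      At s0: \Box s \land s is false.
      At s1: \Box s \land s is false.
      At s2: \Box s \land s is false.
      At s4: \Box s \land s is false.
      At s5: \Box s \land s is false.
      At s6: \Box s \land s is false.
    So \Diamond (\Box s \land s) is false at s5.
    At s5: \Box q requires q at every successor {s0, s1, s2, s4, s5, s6}.
      q fails at s1, so \Box q is false at s5.
Satisfying worlds: {s0, s1, s2, s3, s4, s5, s6}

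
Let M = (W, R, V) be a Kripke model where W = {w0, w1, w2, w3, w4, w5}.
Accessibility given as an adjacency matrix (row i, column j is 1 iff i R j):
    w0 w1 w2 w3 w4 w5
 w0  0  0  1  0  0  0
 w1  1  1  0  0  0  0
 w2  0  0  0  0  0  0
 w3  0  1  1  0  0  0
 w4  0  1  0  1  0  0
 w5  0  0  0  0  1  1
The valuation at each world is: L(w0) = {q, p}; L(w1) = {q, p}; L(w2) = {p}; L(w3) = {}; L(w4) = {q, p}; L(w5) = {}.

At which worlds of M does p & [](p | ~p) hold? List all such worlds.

w0, w1, w2, w4

Recall that []ψ holds at a world iff ψ holds at every accessible world, and <>ψ holds iff ψ holds at some accessible world.
Let φ = p & [](p | ~p). Evaluate φ at each world:
  w0 (successors {w2}): φ is true.
  w1 (successors {w0, w1}): φ is true.
  w2 (successors ∅): φ is true.
  w3 (successors {w1, w2}): φ is false.
  w4 (successors {w1, w3}): φ is true.
  w5 (successors {w4, w5}): φ is false.
For instance, at w5:
  At w5: p is false, [](p | ~p) is true, so p & [](p | ~p) is false.
    At w5: [](p | ~p) requires p | ~p at every successor {w4, w5}.
      At w4: p | ~p is true.
      At w5: p | ~p is true.
    So [](p | ~p) is true at w5.
Satisfying worlds: {w0, w1, w2, w4}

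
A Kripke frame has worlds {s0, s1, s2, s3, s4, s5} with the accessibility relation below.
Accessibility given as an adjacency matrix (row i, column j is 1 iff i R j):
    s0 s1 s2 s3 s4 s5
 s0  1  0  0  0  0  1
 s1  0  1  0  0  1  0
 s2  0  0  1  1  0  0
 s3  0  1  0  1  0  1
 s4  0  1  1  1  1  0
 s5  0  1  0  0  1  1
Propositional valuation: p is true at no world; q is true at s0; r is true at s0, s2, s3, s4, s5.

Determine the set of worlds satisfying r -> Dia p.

Let φ = r -> Dia p. Evaluate φ at each world:
  s0 (successors {s0, s5}): φ is false.
  s1 (successors {s1, s4}): φ is true.
  s2 (successors {s2, s3}): φ is false.
  s3 (successors {s1, s3, s5}): φ is false.
  s4 (successors {s1, s2, s3, s4}): φ is false.
  s5 (successors {s1, s4, s5}): φ is false.
For instance, at s1:
  At s1: r is false, Dia p is false, so r -> Dia p is true.
    At s1: Dia p requires p at some successor in {s1, s4}.
      At s1: p is false.
      At s4: p is false.
    So Dia p is false at s1.
Satisfying worlds: {s1}

s1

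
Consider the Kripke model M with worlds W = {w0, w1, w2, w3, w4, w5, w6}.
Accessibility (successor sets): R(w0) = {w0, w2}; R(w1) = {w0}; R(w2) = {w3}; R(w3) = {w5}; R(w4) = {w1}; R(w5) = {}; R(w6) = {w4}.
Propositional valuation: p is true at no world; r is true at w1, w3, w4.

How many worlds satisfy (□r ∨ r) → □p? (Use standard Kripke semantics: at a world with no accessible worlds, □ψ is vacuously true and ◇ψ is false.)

Let φ = (□r ∨ r) → □p. Evaluate φ at each world:
  w0 (successors {w0, w2}): φ is true.
  w1 (successors {w0}): φ is false.
  w2 (successors {w3}): φ is false.
  w3 (successors {w5}): φ is false.
  w4 (successors {w1}): φ is false.
  w5 (successors ∅): φ is true.
  w6 (successors {w4}): φ is false.
For instance, at w3:
  At w3: □r ∨ r is true, □p is false, so (□r ∨ r) → □p is false.
    At w3: □r is false, r is true, so □r ∨ r is true.
      At w3: □r requires r at every successor {w5}.
        r fails at w5, so □r is false at w3.
    At w3: □p requires p at every successor {w5}.
      p fails at w5, so □p is false at w3.
Satisfying worlds: {w0, w5}

2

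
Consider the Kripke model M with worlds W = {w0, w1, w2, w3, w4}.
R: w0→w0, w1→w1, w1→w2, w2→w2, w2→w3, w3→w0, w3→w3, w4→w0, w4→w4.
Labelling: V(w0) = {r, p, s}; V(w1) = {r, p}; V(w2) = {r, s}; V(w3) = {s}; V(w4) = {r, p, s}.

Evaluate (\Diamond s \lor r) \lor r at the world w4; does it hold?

Yes

At w4: \Diamond s \lor r is true, r is true, so (\Diamond s \lor r) \lor r is true.
  At w4: \Diamond s is true, r is true, so \Diamond s \lor r is true.
    At w4: \Diamond s requires s at some successor in {w0, w4}.
      s holds at w0, so \Diamond s is true at w4.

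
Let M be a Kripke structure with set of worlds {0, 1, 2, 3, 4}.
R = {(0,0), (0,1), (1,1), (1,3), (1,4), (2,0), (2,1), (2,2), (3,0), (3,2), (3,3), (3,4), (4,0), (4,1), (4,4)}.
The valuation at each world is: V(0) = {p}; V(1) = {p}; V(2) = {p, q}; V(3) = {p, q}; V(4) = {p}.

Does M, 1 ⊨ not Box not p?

Yes

At 1: Box not p is false, so not Box not p is true.
  At 1: Box not p requires not p at every successor {1, 3, 4}.
    not p fails at 1, so Box not p is false at 1.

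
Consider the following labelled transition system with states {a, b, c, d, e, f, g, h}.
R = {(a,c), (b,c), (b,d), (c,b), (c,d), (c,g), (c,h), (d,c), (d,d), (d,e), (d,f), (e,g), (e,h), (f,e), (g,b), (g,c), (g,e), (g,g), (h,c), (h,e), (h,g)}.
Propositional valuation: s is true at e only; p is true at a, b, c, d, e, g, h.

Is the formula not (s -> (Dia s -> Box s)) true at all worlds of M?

Let φ = not (s -> (Dia s -> Box s)). Evaluate φ at each world:
  a (successors {c}): φ is false.
  b (successors {c, d}): φ is false.
  c (successors {b, d, g, h}): φ is false.
  d (successors {c, d, e, f}): φ is false.
  e (successors {g, h}): φ is false.
  f (successors {e}): φ is false.
  g (successors {b, c, e, g}): φ is false.
  h (successors {c, e, g}): φ is false.
Detail at a (counterexample):
  At a: s -> (Dia s -> Box s) is true, so not (s -> (Dia s -> Box s)) is false.
    At a: s is false, Dia s -> Box s is true, so s -> (Dia s -> Box s) is true.
      At a: Dia s is false, Box s is false, so Dia s -> Box s is true.

No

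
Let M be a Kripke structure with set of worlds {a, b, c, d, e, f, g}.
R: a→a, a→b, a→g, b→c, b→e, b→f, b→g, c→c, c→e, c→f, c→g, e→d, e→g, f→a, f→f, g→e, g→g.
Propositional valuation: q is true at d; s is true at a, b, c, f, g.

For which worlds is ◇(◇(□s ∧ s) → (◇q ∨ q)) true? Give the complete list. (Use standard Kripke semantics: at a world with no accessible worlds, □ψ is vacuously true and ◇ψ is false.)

a, b, c, e, g

Recall that □ψ holds at a world iff ψ holds at every accessible world, and ◇ψ holds iff ψ holds at some accessible world.
Let φ = ◇(◇(□s ∧ s) → (◇q ∨ q)). Evaluate φ at each world:
  a (successors {a, b, g}): φ is true.
  b (successors {c, e, f, g}): φ is true.
  c (successors {c, e, f, g}): φ is true.
  d (successors ∅): φ is false.
  e (successors {d, g}): φ is true.
  f (successors {a, f}): φ is false.
  g (successors {e, g}): φ is true.
For instance, at b:
  At b: ◇(◇(□s ∧ s) → (◇q ∨ q)) requires ◇(□s ∧ s) → (◇q ∨ q) at some successor in {c, e, f, g}.
    ◇(□s ∧ s) → (◇q ∨ q) holds at e, so ◇(◇(□s ∧ s) → (◇q ∨ q)) is true at b.
      At e: ◇(□s ∧ s) is false, ◇q ∨ q is true, so ◇(□s ∧ s) → (◇q ∨ q) is true.
Satisfying worlds: {a, b, c, e, g}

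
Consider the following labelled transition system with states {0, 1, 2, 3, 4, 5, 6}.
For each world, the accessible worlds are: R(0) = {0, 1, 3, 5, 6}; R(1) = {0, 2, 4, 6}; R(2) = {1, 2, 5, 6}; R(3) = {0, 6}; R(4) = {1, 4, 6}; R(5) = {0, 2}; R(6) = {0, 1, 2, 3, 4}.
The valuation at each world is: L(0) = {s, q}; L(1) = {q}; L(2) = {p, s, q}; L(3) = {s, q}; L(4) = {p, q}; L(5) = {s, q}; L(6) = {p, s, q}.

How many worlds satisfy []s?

Let φ = []s. Evaluate φ at each world:
  0 (successors {0, 1, 3, 5, 6}): φ is false.
  1 (successors {0, 2, 4, 6}): φ is false.
  2 (successors {1, 2, 5, 6}): φ is false.
  3 (successors {0, 6}): φ is true.
  4 (successors {1, 4, 6}): φ is false.
  5 (successors {0, 2}): φ is true.
  6 (successors {0, 1, 2, 3, 4}): φ is false.
For instance, at 1:
  At 1: []s requires s at every successor {0, 2, 4, 6}.
    s fails at 4, so []s is false at 1.
Satisfying worlds: {3, 5}

2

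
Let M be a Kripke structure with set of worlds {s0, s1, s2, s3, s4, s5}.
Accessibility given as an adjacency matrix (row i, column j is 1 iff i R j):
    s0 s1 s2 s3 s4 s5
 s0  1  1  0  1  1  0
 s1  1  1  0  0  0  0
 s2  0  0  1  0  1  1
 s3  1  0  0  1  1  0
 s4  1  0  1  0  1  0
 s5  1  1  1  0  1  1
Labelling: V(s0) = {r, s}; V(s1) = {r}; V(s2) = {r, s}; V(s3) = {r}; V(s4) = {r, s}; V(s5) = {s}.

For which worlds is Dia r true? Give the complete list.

s0, s1, s2, s3, s4, s5

Let φ = Dia r. Evaluate φ at each world:
  s0 (successors {s0, s1, s3, s4}): φ is true.
  s1 (successors {s0, s1}): φ is true.
  s2 (successors {s2, s4, s5}): φ is true.
  s3 (successors {s0, s3, s4}): φ is true.
  s4 (successors {s0, s2, s4}): φ is true.
  s5 (successors {s0, s1, s2, s4, s5}): φ is true.
For instance, at s1:
  At s1: Dia r requires r at some successor in {s0, s1}.
    r holds at s0, so Dia r is true at s1.
Satisfying worlds: {s0, s1, s2, s3, s4, s5}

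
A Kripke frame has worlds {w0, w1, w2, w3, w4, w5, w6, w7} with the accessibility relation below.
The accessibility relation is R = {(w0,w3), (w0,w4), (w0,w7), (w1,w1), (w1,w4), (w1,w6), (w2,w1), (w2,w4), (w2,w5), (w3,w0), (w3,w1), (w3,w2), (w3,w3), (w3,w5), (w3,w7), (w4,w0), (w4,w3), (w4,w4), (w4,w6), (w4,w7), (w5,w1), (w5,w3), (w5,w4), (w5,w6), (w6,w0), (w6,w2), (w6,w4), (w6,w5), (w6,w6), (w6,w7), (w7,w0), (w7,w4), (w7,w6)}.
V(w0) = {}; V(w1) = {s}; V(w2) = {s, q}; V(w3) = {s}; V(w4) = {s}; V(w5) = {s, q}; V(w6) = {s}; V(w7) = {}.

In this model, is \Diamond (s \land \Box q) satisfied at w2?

Recall that \Box ψ holds at a world iff ψ holds at every accessible world, and \Diamond ψ holds iff ψ holds at some accessible world.
At w2: \Diamond (s \land \Box q) requires s \land \Box q at some successor in {w1, w4, w5}.
  At w1: s \land \Box q is false.
  At w4: s \land \Box q is false.
  At w5: s \land \Box q is false.
So \Diamond (s \land \Box q) is false at w2.

No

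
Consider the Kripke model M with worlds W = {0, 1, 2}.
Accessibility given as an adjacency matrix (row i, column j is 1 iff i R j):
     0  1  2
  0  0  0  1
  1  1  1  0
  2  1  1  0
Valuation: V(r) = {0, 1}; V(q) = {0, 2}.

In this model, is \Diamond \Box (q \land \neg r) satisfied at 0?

At 0: \Diamond \Box (q \land \neg r) requires \Box (q \land \neg r) at some successor in {2}.
  At 2: \Box (q \land \neg r) is false.
So \Diamond \Box (q \land \neg r) is false at 0.

No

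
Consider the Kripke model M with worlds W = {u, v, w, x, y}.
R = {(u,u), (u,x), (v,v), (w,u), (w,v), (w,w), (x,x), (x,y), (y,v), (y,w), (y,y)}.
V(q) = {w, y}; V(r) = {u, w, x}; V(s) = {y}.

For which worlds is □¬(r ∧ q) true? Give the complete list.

Let φ = □¬(r ∧ q). Evaluate φ at each world:
  u (successors {u, x}): φ is true.
  v (successors {v}): φ is true.
  w (successors {u, v, w}): φ is false.
  x (successors {x, y}): φ is true.
  y (successors {v, w, y}): φ is false.
For instance, at w:
  At w: □¬(r ∧ q) requires ¬(r ∧ q) at every successor {u, v, w}.
    ¬(r ∧ q) fails at w, so □¬(r ∧ q) is false at w.
Satisfying worlds: {u, v, x}

u, v, x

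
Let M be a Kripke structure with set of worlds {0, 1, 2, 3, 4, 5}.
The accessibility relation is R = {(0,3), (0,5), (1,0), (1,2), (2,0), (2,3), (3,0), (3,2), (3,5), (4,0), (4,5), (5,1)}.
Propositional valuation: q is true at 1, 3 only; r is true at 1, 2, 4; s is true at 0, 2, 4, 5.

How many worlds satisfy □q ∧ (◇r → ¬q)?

Recall that □ψ holds at a world iff ψ holds at every accessible world, and ◇ψ holds iff ψ holds at some accessible world.
Let φ = □q ∧ (◇r → ¬q). Evaluate φ at each world:
  0 (successors {3, 5}): φ is false.
  1 (successors {0, 2}): φ is false.
  2 (successors {0, 3}): φ is false.
  3 (successors {0, 2, 5}): φ is false.
  4 (successors {0, 5}): φ is false.
  5 (successors {1}): φ is true.
For instance, at 0:
  At 0: □q is false, ◇r → ¬q is true, so □q ∧ (◇r → ¬q) is false.
    At 0: □q requires q at every successor {3, 5}.
      q fails at 5, so □q is false at 0.
    At 0: ◇r is false, ¬q is true, so ◇r → ¬q is true.
      At 0: ◇r requires r at some successor in {3, 5}.
        At 3: r is false.
        At 5: r is false.
      So ◇r is false at 0.
Satisfying worlds: {5}

1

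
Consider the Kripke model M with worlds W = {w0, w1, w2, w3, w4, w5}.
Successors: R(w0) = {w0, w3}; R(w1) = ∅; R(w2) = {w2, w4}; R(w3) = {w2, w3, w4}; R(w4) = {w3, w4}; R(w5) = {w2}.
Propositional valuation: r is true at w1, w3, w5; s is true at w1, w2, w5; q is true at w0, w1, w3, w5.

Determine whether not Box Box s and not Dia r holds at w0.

Recall that Box ψ holds at a world iff ψ holds at every accessible world, and Dia ψ holds iff ψ holds at some accessible world.
At w0: not Box Box s is true, not Dia r is false, so not Box Box s and not Dia r is false.
  At w0: Box Box s is false, so not Box Box s is true.
    At w0: Box Box s requires Box s at every successor {w0, w3}.
      Box s fails at w0, so Box Box s is false at w0.
  At w0: Dia r is true, so not Dia r is false.
    At w0: Dia r requires r at some successor in {w0, w3}.
      r holds at w3, so Dia r is true at w0.

No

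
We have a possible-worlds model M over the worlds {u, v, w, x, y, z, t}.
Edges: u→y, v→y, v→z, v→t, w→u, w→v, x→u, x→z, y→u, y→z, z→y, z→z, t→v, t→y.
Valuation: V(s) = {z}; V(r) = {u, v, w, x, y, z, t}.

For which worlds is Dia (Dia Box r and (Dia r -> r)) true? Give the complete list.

Recall that Box ψ holds at a world iff ψ holds at every accessible world, and Dia ψ holds iff ψ holds at some accessible world.
Let φ = Dia (Dia Box r and (Dia r -> r)). Evaluate φ at each world:
  u (successors {y}): φ is true.
  v (successors {y, z, t}): φ is true.
  w (successors {u, v}): φ is true.
  x (successors {u, z}): φ is true.
  y (successors {u, z}): φ is true.
  z (successors {y, z}): φ is true.
  t (successors {v, y}): φ is true.
For instance, at v:
  At v: Dia (Dia Box r and (Dia r -> r)) requires Dia Box r and (Dia r -> r) at some successor in {y, z, t}.
    Dia Box r and (Dia r -> r) holds at y, so Dia (Dia Box r and (Dia r -> r)) is true at v.
      At y: Dia Box r is true, Dia r -> r is true, so Dia Box r and (Dia r -> r) is true.
Satisfying worlds: {u, v, w, x, y, z, t}

u, v, w, x, y, z, t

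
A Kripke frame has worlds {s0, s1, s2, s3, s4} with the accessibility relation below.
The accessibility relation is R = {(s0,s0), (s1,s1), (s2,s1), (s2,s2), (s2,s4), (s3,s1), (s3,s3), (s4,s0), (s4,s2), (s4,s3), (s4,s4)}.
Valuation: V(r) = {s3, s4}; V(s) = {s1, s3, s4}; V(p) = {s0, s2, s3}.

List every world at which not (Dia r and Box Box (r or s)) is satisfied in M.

s0, s1, s2, s4

Let φ = not (Dia r and Box Box (r or s)). Evaluate φ at each world:
  s0 (successors {s0}): φ is true.
  s1 (successors {s1}): φ is true.
  s2 (successors {s1, s2, s4}): φ is true.
  s3 (successors {s1, s3}): φ is false.
  s4 (successors {s0, s2, s3, s4}): φ is true.
For instance, at s1:
  At s1: Dia r and Box Box (r or s) is false, so not (Dia r and Box Box (r or s)) is true.
    At s1: Dia r is false, Box Box (r or s) is true, so Dia r and Box Box (r or s) is false.
      At s1: Dia r requires r at some successor in {s1}.
        At s1: r is false.
      So Dia r is false at s1.
      At s1: Box Box (r or s) requires Box (r or s) at every successor {s1}.
        At s1: Box (r or s) is true.
      So Box Box (r or s) is true at s1.
Satisfying worlds: {s0, s1, s2, s4}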